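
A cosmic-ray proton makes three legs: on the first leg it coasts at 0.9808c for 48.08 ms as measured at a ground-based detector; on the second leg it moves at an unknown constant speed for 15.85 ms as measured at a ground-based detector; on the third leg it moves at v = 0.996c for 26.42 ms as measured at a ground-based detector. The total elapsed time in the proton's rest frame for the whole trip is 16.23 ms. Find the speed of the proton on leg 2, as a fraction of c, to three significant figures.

Leg 1: γ = 1/√(1 − 0.9808²) = 1/√0.03803 = 5.128; τ_1 = 48.08/5.128 = 9.376 ms.
Leg 2: speed unknown; τ_2 = 15.85/γ_2.
Leg 3: γ = 1/√(1 − 0.996²) = 1/√0.007984 = 11.19; τ_3 = 26.42/11.19 = 2.361 ms.
Total proper time: 9.376 + τ_2 + 2.361 = 16.23, so τ_2 = 16.23 − 11.74 = 4.493 ms.
γ_2 = 15.85/4.493 = 3.528; β = √(1 − 1/γ²) = √0.9196.

β = 0.959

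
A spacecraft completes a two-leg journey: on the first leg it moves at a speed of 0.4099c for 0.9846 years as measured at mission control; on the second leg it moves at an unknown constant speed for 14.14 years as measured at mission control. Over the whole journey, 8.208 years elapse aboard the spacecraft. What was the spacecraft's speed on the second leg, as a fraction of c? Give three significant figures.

Leg 1: γ = 1/√(1 − 0.4099²) = 1/√0.8320 = 1.096; τ_1 = 0.9846/1.096 = 0.8981 years.
Leg 2: speed unknown; τ_2 = 14.14/γ_2.
Total proper time: 0.8981 + τ_2 = 8.208, so τ_2 = 8.208 − 0.8981 = 7.310 years.
γ_2 = 14.14/7.310 = 1.934; β = √(1 − 1/γ²) = √0.7327.

β = 0.856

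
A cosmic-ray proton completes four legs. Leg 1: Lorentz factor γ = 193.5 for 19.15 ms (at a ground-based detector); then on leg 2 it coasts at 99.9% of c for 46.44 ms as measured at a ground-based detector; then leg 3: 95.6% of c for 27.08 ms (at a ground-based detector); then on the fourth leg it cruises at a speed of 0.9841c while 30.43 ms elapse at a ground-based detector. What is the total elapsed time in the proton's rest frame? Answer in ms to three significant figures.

τ = 15.5 ms

Leg 1: γ = 193.5; τ_1 = 19.15/193.5 = 0.09897 ms.
Leg 2: β = 0.999; γ = 1/√(1 − 0.999²) = 1/√0.001999 = 22.37; τ_2 = 46.44/22.37 = 2.076 ms.
Leg 3: β = 0.956; γ = 1/√(1 − 0.956²) = 1/√0.08606 = 3.409; τ_3 = 27.08/3.409 = 7.944 ms.
Leg 4: γ = 1/√(1 − 0.9841²) = 1/√0.03155 = 5.630; τ_4 = 30.43/5.630 = 5.405 ms.
Total: 0.09897 + 2.076 + 7.944 + 5.405 ms.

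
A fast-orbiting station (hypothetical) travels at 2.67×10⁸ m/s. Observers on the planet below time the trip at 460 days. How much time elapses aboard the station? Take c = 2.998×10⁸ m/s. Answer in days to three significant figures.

τ = 209 days

β = 2.67×10⁸/2.998×10⁸ = 0.8906; γ = 1/√(1 − 0.8906²) = 2.199
The interval measured on the planet below is the dilated one; the clock aboard the station measures the proper time τ = Δt/γ = 460/2.199 days.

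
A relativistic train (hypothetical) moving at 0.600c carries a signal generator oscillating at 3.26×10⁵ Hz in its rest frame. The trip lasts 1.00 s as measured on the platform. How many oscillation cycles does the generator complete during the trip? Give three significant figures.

γ = 1/√(1 − 0.600²) = 5/4 = 1.250
The oscillator's own cycle count is N = f × τ where τ is the proper time on the train. τ = Δt/γ = 1.00/1.250 = 0.8000 s = 8.000×10⁻¹ s.
N = 3.26×10⁵ × 8.000×10⁻¹ = 2.608×10⁵.

N = 2.61×10⁵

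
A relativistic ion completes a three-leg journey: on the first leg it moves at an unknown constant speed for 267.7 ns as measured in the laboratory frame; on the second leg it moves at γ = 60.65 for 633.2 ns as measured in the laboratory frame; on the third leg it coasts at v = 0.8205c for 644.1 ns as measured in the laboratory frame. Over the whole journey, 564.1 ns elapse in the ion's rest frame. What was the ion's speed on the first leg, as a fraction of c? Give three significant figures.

Leg 1: speed unknown; τ_1 = 267.7/γ_1.
Leg 2: γ = 60.65; τ_2 = 633.2/60.65 = 10.44 ns.
Leg 3: γ = 1/√(1 − 0.8205²) = 1/√0.3268 = 1.749; τ_3 = 644.1/1.749 = 368.2 ns.
Total proper time: τ_1 + 10.44 + 368.2 = 564.1, so τ_1 = 564.1 − 378.6 = 185.5 ns.
γ_1 = 267.7/185.5 = 1.443; β = √(1 − 1/γ²) = √0.5200.

β = 0.721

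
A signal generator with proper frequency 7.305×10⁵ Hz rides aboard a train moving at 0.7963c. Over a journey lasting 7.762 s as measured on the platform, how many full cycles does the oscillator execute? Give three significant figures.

γ = 1/√(1 − 0.7963²) = 1/√0.3659 = 1.653
The oscillator's own cycle count is N = f × τ where τ is the proper time on the train. τ = Δt/γ = 7.762/1.653 = 4.695 s = 4.695×10⁰ s.
N = 7.305×10⁵ × 4.695×10⁰ = 3.430×10⁶.

N = 3.43×10⁶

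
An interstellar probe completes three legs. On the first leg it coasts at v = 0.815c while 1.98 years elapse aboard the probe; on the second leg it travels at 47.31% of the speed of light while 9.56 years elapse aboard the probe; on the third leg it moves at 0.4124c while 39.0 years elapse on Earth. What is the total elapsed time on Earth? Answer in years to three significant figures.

Δt = 53.3 years

Leg 1: γ = 1/√(1 − 0.815²) = 1/√0.3358 = 1.726; Δt_1 = 1.726 × 1.98 = 3.417 years.
Leg 2: β = 0.4731; γ = 1/√(1 − 0.4731²) = 1/√0.7762 = 1.135; Δt_2 = 1.135 × 9.56 = 10.85 years.
Leg 3: 39.0 years is already measured on Earth.
Total: 3.417 + 10.85 + 39.00 years.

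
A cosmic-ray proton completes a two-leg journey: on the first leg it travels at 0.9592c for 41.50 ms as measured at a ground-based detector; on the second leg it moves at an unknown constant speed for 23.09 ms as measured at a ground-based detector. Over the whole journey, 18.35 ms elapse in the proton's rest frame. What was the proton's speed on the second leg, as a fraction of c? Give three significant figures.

β = 0.958

Leg 1: γ = 1/√(1 − 0.9592²) = 1/√0.07994 = 3.537; τ_1 = 41.50/3.537 = 11.73 ms.
Leg 2: speed unknown; τ_2 = 23.09/γ_2.
Total proper time: 11.73 + τ_2 = 18.35, so τ_2 = 18.35 − 11.73 = 6.617 ms.
γ_2 = 23.09/6.617 = 3.490; β = √(1 − 1/γ²) = √0.9179.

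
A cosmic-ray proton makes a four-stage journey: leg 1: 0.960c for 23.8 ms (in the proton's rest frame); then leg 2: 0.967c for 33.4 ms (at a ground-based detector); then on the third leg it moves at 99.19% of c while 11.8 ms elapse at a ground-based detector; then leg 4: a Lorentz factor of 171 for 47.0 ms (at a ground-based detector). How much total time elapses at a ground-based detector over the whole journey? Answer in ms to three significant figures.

Δt = 177 ms

Leg 1: γ = 1/√(1 − 0.960²) = 25/7 ≈ 3.571; Δt_1 = 3.571 × 23.8 = 85.00 ms.
Leg 2: 33.4 ms is already measured at a ground-based detector.
Leg 3: 11.8 ms is already measured at a ground-based detector.
Leg 4: 47.0 ms is already measured at a ground-based detector.
Total: 85.00 + 33.40 + 11.80 + 47.00 ms.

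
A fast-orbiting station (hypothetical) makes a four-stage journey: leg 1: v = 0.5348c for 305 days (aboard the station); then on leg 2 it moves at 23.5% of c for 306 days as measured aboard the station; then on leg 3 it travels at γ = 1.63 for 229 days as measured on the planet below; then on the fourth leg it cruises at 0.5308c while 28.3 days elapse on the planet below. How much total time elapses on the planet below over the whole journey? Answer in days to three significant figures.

Δt = 933 days

Leg 1: γ = 1/√(1 − 0.5348²) = 1/√0.7140 = 1.183; Δt_1 = 1.183 × 305 = 361.0 days.
Leg 2: β = 0.235; γ = 1/√(1 − 0.235²) = 1/√0.9448 = 1.029; Δt_2 = 1.029 × 306 = 314.8 days.
Leg 3: 229 days is already measured on the planet below.
Leg 4: 28.3 days is already measured on the planet below.
Total: 361.0 + 314.8 + 229.0 + 28.30 days.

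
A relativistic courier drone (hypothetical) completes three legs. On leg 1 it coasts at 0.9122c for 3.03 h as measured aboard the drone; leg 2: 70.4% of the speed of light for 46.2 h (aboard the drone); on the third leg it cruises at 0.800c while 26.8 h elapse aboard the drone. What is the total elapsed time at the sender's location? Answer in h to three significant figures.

Leg 1: γ = 1/√(1 − 0.9122²) = 1/√0.1679 = 2.441; Δt_1 = 2.441 × 3.03 = 7.395 h.
Leg 2: β = 0.704; γ = 1/√(1 − 0.704²) = 1/√0.5044 = 1.408; Δt_2 = 1.408 × 46.2 = 65.05 h.
Leg 3: γ = 1/√(1 − 0.800²) = 5/3 ≈ 1.667; Δt_3 = 1.667 × 26.8 = 44.67 h.
Total: 7.395 + 65.05 + 44.67 h.

Δt = 117 h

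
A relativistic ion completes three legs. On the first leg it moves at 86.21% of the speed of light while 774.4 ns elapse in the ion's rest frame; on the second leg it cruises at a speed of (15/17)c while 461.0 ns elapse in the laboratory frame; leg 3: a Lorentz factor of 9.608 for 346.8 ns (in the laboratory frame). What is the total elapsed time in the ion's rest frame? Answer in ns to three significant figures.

Leg 1: 774.4 ns is already measured in the ion's rest frame.
Leg 2: γ = 1/√(1 − (15/17)²) = 17/8 = 2.125; τ_2 = 461.0/2.125 = 216.9 ns.
Leg 3: γ = 9.608; τ_3 = 346.8/9.608 = 36.09 ns.
Total: 774.4 + 216.9 + 36.09 ns.

τ = 1030 ns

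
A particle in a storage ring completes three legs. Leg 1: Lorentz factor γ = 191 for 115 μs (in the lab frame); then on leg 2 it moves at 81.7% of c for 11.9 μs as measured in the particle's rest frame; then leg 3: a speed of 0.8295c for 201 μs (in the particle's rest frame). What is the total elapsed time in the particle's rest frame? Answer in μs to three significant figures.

τ = 214 μs

Leg 1: γ = 191; τ_1 = 115/191.0 = 0.6021 μs.
Leg 2: 11.9 μs is already measured in the particle's rest frame.
Leg 3: 201 μs is already measured in the particle's rest frame.
Total: 0.6021 + 11.90 + 201.0 μs.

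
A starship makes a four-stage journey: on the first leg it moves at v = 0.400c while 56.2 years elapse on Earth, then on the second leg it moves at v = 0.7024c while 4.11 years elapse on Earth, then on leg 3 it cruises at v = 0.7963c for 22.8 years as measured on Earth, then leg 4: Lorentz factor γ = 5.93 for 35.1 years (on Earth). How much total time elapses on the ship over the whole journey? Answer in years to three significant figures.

τ = 74.1 years

Leg 1: γ = 1/√(1 − 0.400²) = 1/√0.8400 = 1.091; τ_1 = 56.2/1.091 = 51.51 years.
Leg 2: γ = 1/√(1 − 0.7024²) = 1/√0.5066 = 1.405; τ_2 = 4.11/1.405 = 2.925 years.
Leg 3: γ = 1/√(1 − 0.7963²) = 1/√0.3659 = 1.653; τ_3 = 22.8/1.653 = 13.79 years.
Leg 4: γ = 5.93; τ_4 = 35.1/5.930 = 5.919 years.
Total: 51.51 + 2.925 + 13.79 + 5.919 years.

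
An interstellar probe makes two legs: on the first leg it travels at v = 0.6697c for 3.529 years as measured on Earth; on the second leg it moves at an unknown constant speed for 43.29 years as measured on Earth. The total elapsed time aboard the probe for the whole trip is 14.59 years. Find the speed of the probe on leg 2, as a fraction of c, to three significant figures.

Leg 1: γ = 1/√(1 − 0.6697²) = 1/√0.5515 = 1.347; τ_1 = 3.529/1.347 = 2.621 years.
Leg 2: speed unknown; τ_2 = 43.29/γ_2.
Total proper time: 2.621 + τ_2 = 14.59, so τ_2 = 14.59 − 2.621 = 11.97 years.
γ_2 = 43.29/11.97 = 3.617; β = √(1 − 1/γ²) = √0.9236.

β = 0.961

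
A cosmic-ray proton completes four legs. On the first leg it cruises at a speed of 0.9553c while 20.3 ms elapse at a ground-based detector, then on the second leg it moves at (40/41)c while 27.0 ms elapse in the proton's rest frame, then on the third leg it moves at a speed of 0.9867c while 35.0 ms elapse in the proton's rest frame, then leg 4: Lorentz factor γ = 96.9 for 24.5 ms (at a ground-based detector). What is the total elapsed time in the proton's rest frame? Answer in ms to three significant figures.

τ = 68.3 ms

Leg 1: γ = 1/√(1 − 0.9553²) = 1/√0.08740 = 3.383; τ_1 = 20.3/3.383 = 6.001 ms.
Leg 2: 27.0 ms is already measured in the proton's rest frame.
Leg 3: 35.0 ms is already measured in the proton's rest frame.
Leg 4: γ = 96.9; τ_4 = 24.5/96.90 = 0.2528 ms.
Total: 6.001 + 27.00 + 35.00 + 0.2528 ms.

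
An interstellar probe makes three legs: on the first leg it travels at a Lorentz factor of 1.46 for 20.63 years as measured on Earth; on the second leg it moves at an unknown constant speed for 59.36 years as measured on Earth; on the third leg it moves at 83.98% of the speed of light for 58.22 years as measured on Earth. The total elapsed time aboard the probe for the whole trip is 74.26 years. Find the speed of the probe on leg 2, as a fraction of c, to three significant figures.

β = 0.877

Leg 1: γ = 1.46; τ_1 = 20.63/1.460 = 14.13 years.
Leg 2: speed unknown; τ_2 = 59.36/γ_2.
Leg 3: β = 0.8398; γ = 1/√(1 − 0.8398²) = 1/√0.2947 = 1.842; τ_3 = 58.22/1.842 = 31.61 years.
Total proper time: 14.13 + τ_2 + 31.61 = 74.26, so τ_2 = 74.26 − 45.74 = 28.52 years.
γ_2 = 59.36/28.52 = 2.081; β = √(1 − 1/γ²) = √0.7691.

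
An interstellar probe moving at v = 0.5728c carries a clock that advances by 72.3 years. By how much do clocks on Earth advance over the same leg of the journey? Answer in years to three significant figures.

γ = 1/√(1 − 0.5728²) = 1/√0.6719 = 1.220
The interval measured aboard the probe is the proper time (both events occur at the same place in that frame); the lab-frame interval is Δt = γτ = 1.220 × 72.3 years.

Δt = 88.2 years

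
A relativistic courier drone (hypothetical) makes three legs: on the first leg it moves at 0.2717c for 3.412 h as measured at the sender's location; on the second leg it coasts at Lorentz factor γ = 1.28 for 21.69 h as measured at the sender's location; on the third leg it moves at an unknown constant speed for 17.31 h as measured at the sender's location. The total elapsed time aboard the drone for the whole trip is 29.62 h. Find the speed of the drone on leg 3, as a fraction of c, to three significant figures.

Leg 1: γ = 1/√(1 − 0.2717²) = 1/√0.9262 = 1.039; τ_1 = 3.412/1.039 = 3.284 h.
Leg 2: γ = 1.28; τ_2 = 21.69/1.280 = 16.95 h.
Leg 3: speed unknown; τ_3 = 17.31/γ_3.
Total proper time: 3.284 + 16.95 + τ_3 = 29.62, so τ_3 = 29.62 − 20.23 = 9.391 h.
γ_3 = 17.31/9.391 = 1.843; β = √(1 − 1/γ²) = √0.7057.

β = 0.840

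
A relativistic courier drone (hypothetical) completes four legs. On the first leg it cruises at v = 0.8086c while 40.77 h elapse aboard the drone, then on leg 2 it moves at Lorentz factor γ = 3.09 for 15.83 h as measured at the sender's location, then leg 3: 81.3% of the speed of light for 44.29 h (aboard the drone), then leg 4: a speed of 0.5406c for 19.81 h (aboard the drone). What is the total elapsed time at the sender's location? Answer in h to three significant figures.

Δt = 185 h

Leg 1: γ = 1/√(1 − 0.8086²) = 1/√0.3462 = 1.700; Δt_1 = 1.700 × 40.77 = 69.29 h.
Leg 2: 15.83 h is already measured at the sender's location.
Leg 3: β = 0.813; γ = 1/√(1 − 0.813²) = 1/√0.3390 = 1.717; Δt_3 = 1.717 × 44.29 = 76.07 h.
Leg 4: γ = 1/√(1 − 0.5406²) = 1/√0.7078 = 1.189; Δt_4 = 1.189 × 19.81 = 23.55 h.
Total: 69.29 + 15.83 + 76.07 + 23.55 h.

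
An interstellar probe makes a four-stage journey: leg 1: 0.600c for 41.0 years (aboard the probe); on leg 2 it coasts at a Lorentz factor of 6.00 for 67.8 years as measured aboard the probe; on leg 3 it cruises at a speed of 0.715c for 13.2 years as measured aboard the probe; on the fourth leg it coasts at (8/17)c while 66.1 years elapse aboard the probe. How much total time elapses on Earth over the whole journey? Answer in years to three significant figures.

Δt = 552 years

Leg 1: γ = 1/√(1 − 0.600²) = 5/4 = 1.250; Δt_1 = 1.250 × 41.0 = 51.25 years.
Leg 2: γ = 6.00; Δt_2 = 6.000 × 67.8 = 406.8 years.
Leg 3: γ = 1/√(1 − 0.715²) = 1/√0.4888 = 1.430; Δt_3 = 1.430 × 13.2 = 18.88 years.
Leg 4: γ = 1/√(1 − (8/17)²) = 17/15 ≈ 1.133; Δt_4 = 1.133 × 66.1 = 74.91 years.
Total: 51.25 + 406.8 + 18.88 + 74.91 years.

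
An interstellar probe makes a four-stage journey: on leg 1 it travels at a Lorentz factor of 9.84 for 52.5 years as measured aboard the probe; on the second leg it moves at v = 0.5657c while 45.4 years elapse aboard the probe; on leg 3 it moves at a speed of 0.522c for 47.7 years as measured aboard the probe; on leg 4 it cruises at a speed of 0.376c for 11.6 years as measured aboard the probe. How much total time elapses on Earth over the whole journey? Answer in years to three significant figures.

Leg 1: γ = 9.84; Δt_1 = 9.840 × 52.5 = 516.6 years.
Leg 2: γ = 1/√(1 − 0.5657²) = 1/√0.6800 = 1.213; Δt_2 = 1.213 × 45.4 = 55.06 years.
Leg 3: γ = 1/√(1 − 0.522²) = 1/√0.7275 = 1.172; Δt_3 = 1.172 × 47.7 = 55.92 years.
Leg 4: γ = 1/√(1 − 0.376²) = 1/√0.8586 = 1.079; Δt_4 = 1.079 × 11.6 = 12.52 years.
Total: 516.6 + 55.06 + 55.92 + 12.52 years.

Δt = 640 years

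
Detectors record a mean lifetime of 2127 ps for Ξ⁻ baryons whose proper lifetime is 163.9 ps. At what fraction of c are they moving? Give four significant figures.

γ = Δt/τ₀ = 2127/163.9 = 12.98
β = √(1 − 1/γ²) = √(1 − 0.005938) = √0.9941

v = 0.9970c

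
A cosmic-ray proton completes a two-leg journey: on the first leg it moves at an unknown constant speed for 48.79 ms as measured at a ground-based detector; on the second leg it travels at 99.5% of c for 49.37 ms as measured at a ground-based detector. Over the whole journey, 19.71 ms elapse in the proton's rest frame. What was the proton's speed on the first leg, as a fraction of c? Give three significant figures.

Leg 1: speed unknown; τ_1 = 48.79/γ_1.
Leg 2: β = 0.995; γ = 1/√(1 − 0.995²) = 1/√0.009975 = 10.01; τ_2 = 49.37/10.01 = 4.931 ms.
Total proper time: τ_1 + 4.931 = 19.71, so τ_1 = 19.71 − 4.931 = 14.78 ms.
γ_1 = 48.79/14.78 = 3.301; β = √(1 − 1/γ²) = √0.9082.

β = 0.953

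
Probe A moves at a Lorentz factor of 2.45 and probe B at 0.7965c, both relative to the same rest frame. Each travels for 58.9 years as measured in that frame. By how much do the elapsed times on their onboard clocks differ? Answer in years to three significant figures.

A: γ = 2.45; τ_A = 58.9/2.450 = 24.04 years.
B: γ = 1/√(1 − 0.7965²) = 1/√0.3656 = 1.654; τ_B = 58.9/1.654 = 35.61 years.

|τ_A − τ_B| = 11.6 years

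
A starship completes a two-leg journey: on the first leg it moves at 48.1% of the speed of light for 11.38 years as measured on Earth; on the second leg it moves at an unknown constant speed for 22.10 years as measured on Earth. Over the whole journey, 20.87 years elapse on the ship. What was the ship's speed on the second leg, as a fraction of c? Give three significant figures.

Leg 1: β = 0.481; γ = 1/√(1 − 0.481²) = 1/√0.7686 = 1.141; τ_1 = 11.38/1.141 = 9.977 years.
Leg 2: speed unknown; τ_2 = 22.10/γ_2.
Total proper time: 9.977 + τ_2 = 20.87, so τ_2 = 20.87 − 9.977 = 10.89 years.
γ_2 = 22.10/10.89 = 2.029; β = √(1 − 1/γ²) = √0.7571.

β = 0.870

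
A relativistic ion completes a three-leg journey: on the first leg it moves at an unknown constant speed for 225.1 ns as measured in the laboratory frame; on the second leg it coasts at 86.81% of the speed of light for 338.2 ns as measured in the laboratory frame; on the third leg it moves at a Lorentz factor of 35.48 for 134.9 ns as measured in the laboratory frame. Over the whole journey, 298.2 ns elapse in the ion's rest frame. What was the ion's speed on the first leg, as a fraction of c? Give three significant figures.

β = 0.827

Leg 1: speed unknown; τ_1 = 225.1/γ_1.
Leg 2: β = 0.8681; γ = 1/√(1 − 0.8681²) = 1/√0.2464 = 2.015; τ_2 = 338.2/2.015 = 167.9 ns.
Leg 3: γ = 35.48; τ_3 = 134.9/35.48 = 3.802 ns.
Total proper time: τ_1 + 167.9 + 3.802 = 298.2, so τ_1 = 298.2 − 171.7 = 126.5 ns.
γ_1 = 225.1/126.5 = 1.779; β = √(1 − 1/γ²) = √0.6841.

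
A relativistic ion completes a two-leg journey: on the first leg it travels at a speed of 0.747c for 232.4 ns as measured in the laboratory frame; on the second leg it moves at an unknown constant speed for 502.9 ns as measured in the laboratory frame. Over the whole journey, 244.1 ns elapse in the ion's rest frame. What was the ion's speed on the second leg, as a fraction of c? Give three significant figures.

β = 0.984

Leg 1: γ = 1/√(1 − 0.747²) = 1/√0.4420 = 1.504; τ_1 = 232.4/1.504 = 154.5 ns.
Leg 2: speed unknown; τ_2 = 502.9/γ_2.
Total proper time: 154.5 + τ_2 = 244.1, so τ_2 = 244.1 − 154.5 = 89.59 ns.
γ_2 = 502.9/89.59 = 5.613; β = √(1 − 1/γ²) = √0.9683.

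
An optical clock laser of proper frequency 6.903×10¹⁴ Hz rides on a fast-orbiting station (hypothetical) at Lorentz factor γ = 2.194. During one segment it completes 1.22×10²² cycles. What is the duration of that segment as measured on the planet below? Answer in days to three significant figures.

γ = 2.194
Proper time for N cycles: τ = N/f = 1.22×10²²/(6.903×10¹⁴) = 1.767×10⁷ s = 204.6 days.
Lab-frame duration Δt = γτ = 2.194 × 204.6 = 448.8 days.

Δt = 449 days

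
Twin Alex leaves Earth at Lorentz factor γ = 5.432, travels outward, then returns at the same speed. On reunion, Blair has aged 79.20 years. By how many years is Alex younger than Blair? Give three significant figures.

γ = 5.432
Alex's elapsed proper time: τ = 79.20/5.432 = 14.58 years.
Age gap = Δt − τ = 79.20 − 14.58 years.

Δt − τ = 64.6 years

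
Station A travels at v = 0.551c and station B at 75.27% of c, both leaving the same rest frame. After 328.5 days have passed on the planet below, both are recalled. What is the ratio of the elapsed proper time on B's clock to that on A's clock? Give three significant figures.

A: γ = 1/√(1 − 0.551²) = 1/√0.6964 = 1.198. B: β = 0.7527; γ = 1/√(1 − 0.7527²) = 1/√0.4334 = 1.519.
τ_A/τ_B = γ_B/γ_A = 1.519/1.198 = 1.268, so τ_B/τ_A = 0.7889.

τ_B/τ_A = 0.789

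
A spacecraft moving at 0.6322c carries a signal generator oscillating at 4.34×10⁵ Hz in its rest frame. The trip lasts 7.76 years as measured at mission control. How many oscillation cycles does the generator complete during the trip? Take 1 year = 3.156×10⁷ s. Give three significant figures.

γ = 1/√(1 − 0.6322²) = 1/√0.6003 = 1.291
The oscillator's own cycle count is N = f × τ where τ is the proper time aboard the spacecraft. τ = Δt/γ = 7.76/1.291 = 6.012 years = 1.898×10⁸ s.
N = 4.34×10⁵ × 1.898×10⁸ = 8.235×10¹³.

N = 8.24×10¹³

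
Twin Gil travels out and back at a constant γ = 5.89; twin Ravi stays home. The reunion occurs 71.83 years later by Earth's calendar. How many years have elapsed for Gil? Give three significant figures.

γ = 5.89
Gil's clock measures proper time along the trip: τ = Δt/γ = 71.83/5.890 years.

τ = 12.2 years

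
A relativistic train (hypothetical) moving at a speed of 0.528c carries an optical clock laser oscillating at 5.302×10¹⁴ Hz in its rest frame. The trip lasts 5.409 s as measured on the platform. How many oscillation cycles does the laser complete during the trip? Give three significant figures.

N = 2.44×10¹⁵

γ = 1/√(1 − 0.528²) = 1/√0.7212 = 1.178
The oscillator's own cycle count is N = f × τ where τ is the proper time on the train. τ = Δt/γ = 5.409/1.178 = 4.594 s = 4.594×10⁰ s.
N = 5.302×10¹⁴ × 4.594×10⁰ = 2.436×10¹⁵.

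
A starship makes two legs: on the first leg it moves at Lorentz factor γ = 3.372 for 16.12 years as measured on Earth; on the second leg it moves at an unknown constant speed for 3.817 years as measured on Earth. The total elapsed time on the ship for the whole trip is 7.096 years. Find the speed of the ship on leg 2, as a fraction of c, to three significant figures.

Leg 1: γ = 3.372; τ_1 = 16.12/3.372 = 4.781 years.
Leg 2: speed unknown; τ_2 = 3.817/γ_2.
Total proper time: 4.781 + τ_2 = 7.096, so τ_2 = 7.096 − 4.781 = 2.315 years.
γ_2 = 3.817/2.315 = 1.648; β = √(1 − 1/γ²) = √0.6320.

β = 0.795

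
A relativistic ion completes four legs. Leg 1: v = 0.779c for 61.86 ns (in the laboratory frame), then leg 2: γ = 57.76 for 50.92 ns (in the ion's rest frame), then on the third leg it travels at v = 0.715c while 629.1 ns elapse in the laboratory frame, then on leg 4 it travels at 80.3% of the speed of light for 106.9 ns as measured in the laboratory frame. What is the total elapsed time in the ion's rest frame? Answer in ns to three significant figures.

Leg 1: γ = 1/√(1 − 0.779²) = 1/√0.3932 = 1.595; τ_1 = 61.86/1.595 = 38.79 ns.
Leg 2: 50.92 ns is already measured in the ion's rest frame.
Leg 3: γ = 1/√(1 − 0.715²) = 1/√0.4888 = 1.430; τ_3 = 629.1/1.430 = 439.8 ns.
Leg 4: β = 0.803; γ = 1/√(1 − 0.803²) = 1/√0.3552 = 1.678; τ_4 = 106.9/1.678 = 63.71 ns.
Total: 38.79 + 50.92 + 439.8 + 63.71 ns.

τ = 593 ns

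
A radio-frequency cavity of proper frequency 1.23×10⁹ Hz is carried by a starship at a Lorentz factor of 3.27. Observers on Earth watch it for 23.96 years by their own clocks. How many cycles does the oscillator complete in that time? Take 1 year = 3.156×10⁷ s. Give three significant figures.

γ = 3.27
During 23.96 years of lab time, the oscillator's proper time advances by τ = Δt/γ = 23.96/3.270 = 7.327 years = 2.312×10⁸ s.
N = f × τ = 1.23×10⁹ × 2.312×10⁸ = 2.844×10¹⁷.

N = 2.84×10¹⁷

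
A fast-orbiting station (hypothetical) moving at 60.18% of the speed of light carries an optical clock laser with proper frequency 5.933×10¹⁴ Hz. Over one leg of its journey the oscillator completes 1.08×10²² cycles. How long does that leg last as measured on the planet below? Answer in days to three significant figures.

β = 0.6018; γ = 1/√(1 − 0.6018²) = 1/√0.6378 = 1.252
Proper time for N cycles: τ = N/f = 1.08×10²²/(5.933×10¹⁴) = 1.820×10⁷ s = 210.7 days.
Lab-frame duration Δt = γτ = 1.252 × 210.7 = 263.8 days.

Δt = 264 days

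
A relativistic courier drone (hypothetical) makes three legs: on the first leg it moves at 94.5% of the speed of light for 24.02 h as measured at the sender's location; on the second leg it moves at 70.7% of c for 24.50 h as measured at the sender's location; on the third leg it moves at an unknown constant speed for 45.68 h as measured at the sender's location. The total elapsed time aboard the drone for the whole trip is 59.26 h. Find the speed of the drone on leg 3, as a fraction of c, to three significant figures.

Leg 1: β = 0.945; γ = 1/√(1 − 0.945²) = 1/√0.1070 = 3.057; τ_1 = 24.02/3.057 = 7.856 h.
Leg 2: β = 0.707; γ = 1/√(1 − 0.707²) = 1/√0.5002 = 1.414; τ_2 = 24.50/1.414 = 17.33 h.
Leg 3: speed unknown; τ_3 = 45.68/γ_3.
Total proper time: 7.856 + 17.33 + τ_3 = 59.26, so τ_3 = 59.26 − 25.18 = 34.08 h.
γ_3 = 45.68/34.08 = 1.340; β = √(1 − 1/γ²) = √0.4435.

β = 0.666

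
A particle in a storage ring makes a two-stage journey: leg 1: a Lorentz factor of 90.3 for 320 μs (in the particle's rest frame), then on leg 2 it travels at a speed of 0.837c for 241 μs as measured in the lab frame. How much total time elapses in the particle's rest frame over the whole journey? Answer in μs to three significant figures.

τ = 452 μs

Leg 1: 320 μs is already measured in the particle's rest frame.
Leg 2: γ = 1/√(1 − 0.837²) = 1/√0.2994 = 1.827; τ_2 = 241/1.827 = 131.9 μs.
Total: 320.0 + 131.9 μs.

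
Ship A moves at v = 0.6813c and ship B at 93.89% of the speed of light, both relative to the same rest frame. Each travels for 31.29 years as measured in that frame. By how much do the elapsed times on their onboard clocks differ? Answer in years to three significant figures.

A: γ = 1/√(1 − 0.6813²) = 1/√0.5358 = 1.366; τ_A = 31.29/1.366 = 22.90 years.
B: β = 0.9389; γ = 1/√(1 − 0.9389²) = 1/√0.1185 = 2.905; τ_B = 31.29/2.905 = 10.77 years.

|τ_A − τ_B| = 12.1 years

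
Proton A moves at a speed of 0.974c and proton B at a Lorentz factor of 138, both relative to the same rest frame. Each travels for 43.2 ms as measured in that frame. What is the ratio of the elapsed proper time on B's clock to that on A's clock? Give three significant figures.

τ_B/τ_A = 0.0320

A: γ = 1/√(1 − 0.974²) = 1/√0.05132 = 4.414. B: γ = 138.
τ_A/τ_B = γ_B/γ_A = 138.0/4.414 = 31.26, so τ_B/τ_A = 0.03199.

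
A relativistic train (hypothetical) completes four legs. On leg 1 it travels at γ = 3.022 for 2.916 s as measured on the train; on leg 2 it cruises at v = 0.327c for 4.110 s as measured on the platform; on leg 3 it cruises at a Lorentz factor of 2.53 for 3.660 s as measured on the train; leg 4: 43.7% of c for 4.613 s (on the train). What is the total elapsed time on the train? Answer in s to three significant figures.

Leg 1: 2.916 s is already measured on the train.
Leg 2: γ = 1/√(1 − 0.327²) = 1/√0.8931 = 1.058; τ_2 = 4.110/1.058 = 3.884 s.
Leg 3: 3.660 s is already measured on the train.
Leg 4: 4.613 s is already measured on the train.
Total: 2.916 + 3.884 + 3.660 + 4.613 s.

τ = 15.1 s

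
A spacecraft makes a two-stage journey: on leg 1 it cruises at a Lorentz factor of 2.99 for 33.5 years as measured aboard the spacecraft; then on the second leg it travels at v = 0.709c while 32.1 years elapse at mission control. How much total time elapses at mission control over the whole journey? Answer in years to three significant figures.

Leg 1: γ = 2.99; Δt_1 = 2.990 × 33.5 = 100.2 years.
Leg 2: 32.1 years is already measured at mission control.
Total: 100.2 + 32.10 years.

Δt = 132 years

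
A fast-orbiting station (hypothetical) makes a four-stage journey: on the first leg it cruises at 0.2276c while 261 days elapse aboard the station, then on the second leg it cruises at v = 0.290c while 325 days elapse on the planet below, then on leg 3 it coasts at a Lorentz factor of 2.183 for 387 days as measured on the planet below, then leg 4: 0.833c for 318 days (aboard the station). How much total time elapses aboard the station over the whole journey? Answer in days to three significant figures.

τ = 1070 days

Leg 1: 261 days is already measured aboard the station.
Leg 2: γ = 1/√(1 − 0.290²) = 1/√0.9159 = 1.045; τ_2 = 325/1.045 = 311.0 days.
Leg 3: γ = 2.183; τ_3 = 387/2.183 = 177.3 days.
Leg 4: 318 days is already measured aboard the station.
Total: 261.0 + 311.0 + 177.3 + 318.0 days.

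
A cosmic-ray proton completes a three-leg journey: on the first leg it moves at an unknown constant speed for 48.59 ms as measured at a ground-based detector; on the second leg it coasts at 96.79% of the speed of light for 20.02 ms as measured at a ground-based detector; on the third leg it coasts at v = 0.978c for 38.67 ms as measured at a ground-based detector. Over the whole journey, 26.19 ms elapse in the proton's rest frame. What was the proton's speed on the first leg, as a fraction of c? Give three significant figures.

β = 0.963

Leg 1: speed unknown; τ_1 = 48.59/γ_1.
Leg 2: β = 0.9679; γ = 1/√(1 − 0.9679²) = 1/√0.06317 = 3.979; τ_2 = 20.02/3.979 = 5.032 ms.
Leg 3: γ = 1/√(1 − 0.978²) = 1/√0.04352 = 4.794; τ_3 = 38.67/4.794 = 8.067 ms.
Total proper time: τ_1 + 5.032 + 8.067 = 26.19, so τ_1 = 26.19 − 13.10 = 13.09 ms.
γ_1 = 48.59/13.09 = 3.712; β = √(1 − 1/γ²) = √0.9274.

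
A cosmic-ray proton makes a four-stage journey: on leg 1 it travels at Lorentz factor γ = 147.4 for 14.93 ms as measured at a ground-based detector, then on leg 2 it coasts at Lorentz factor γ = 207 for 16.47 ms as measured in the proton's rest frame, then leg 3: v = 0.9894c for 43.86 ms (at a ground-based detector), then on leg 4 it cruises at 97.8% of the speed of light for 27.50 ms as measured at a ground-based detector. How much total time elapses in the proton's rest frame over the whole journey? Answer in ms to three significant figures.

Leg 1: γ = 147.4; τ_1 = 14.93/147.4 = 0.1013 ms.
Leg 2: 16.47 ms is already measured in the proton's rest frame.
Leg 3: γ = 1/√(1 − 0.9894²) = 1/√0.02109 = 6.886; τ_3 = 43.86/6.886 = 6.369 ms.
Leg 4: β = 0.978; γ = 1/√(1 − 0.978²) = 1/√0.04352 = 4.794; τ_4 = 27.50/4.794 = 5.737 ms.
Total: 0.1013 + 16.47 + 6.369 + 5.737 ms.

τ = 28.7 ms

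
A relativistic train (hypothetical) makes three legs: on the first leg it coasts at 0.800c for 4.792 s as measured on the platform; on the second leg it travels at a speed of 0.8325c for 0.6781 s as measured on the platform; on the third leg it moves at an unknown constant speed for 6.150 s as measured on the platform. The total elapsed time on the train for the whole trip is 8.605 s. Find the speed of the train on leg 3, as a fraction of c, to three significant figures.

Leg 1: γ = 1/√(1 − 0.800²) = 5/3 ≈ 1.667; τ_1 = 4.792/1.667 = 2.875 s.
Leg 2: γ = 1/√(1 − 0.8325²) = 1/√0.3069 = 1.805; τ_2 = 0.6781/1.805 = 0.3757 s.
Leg 3: speed unknown; τ_3 = 6.150/γ_3.
Total proper time: 2.875 + 0.3757 + τ_3 = 8.605, so τ_3 = 8.605 − 3.251 = 5.354 s.
γ_3 = 6.150/5.354 = 1.149; β = √(1 − 1/γ²) = √0.2421.

β = 0.492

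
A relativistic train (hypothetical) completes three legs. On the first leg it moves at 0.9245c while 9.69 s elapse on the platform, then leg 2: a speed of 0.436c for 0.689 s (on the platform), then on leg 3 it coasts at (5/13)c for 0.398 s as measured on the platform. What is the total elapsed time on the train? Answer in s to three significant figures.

Leg 1: γ = 1/√(1 − 0.9245²) = 1/√0.1453 = 2.623; τ_1 = 9.69/2.623 = 3.694 s.
Leg 2: γ = 1/√(1 − 0.436²) = 1/√0.8099 = 1.111; τ_2 = 0.689/1.111 = 0.6201 s.
Leg 3: γ = 1/√(1 − (5/13)²) = 13/12 ≈ 1.083; τ_3 = 0.398/1.083 = 0.3674 s.
Total: 3.694 + 0.6201 + 0.3674 s.

τ = 4.68 s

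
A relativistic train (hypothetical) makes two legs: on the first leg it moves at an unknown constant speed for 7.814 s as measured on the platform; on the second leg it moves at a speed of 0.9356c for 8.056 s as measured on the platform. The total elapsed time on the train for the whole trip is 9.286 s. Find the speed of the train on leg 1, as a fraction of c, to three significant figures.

Leg 1: speed unknown; τ_1 = 7.814/γ_1.
Leg 2: γ = 1/√(1 − 0.9356²) = 1/√0.1247 = 2.832; τ_2 = 8.056/2.832 = 2.844 s.
Total proper time: τ_1 + 2.844 = 9.286, so τ_1 = 9.286 − 2.844 = 6.442 s.
γ_1 = 7.814/6.442 = 1.213; β = √(1 − 1/γ²) = √0.3204.

β = 0.566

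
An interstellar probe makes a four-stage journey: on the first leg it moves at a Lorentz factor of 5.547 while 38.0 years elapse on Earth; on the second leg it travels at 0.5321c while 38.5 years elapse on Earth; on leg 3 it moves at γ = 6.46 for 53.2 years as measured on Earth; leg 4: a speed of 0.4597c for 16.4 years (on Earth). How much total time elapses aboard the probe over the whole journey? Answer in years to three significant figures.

τ = 62.2 years

Leg 1: γ = 5.547; τ_1 = 38.0/5.547 = 6.851 years.
Leg 2: γ = 1/√(1 − 0.5321²) = 1/√0.7169 = 1.181; τ_2 = 38.5/1.181 = 32.60 years.
Leg 3: γ = 6.46; τ_3 = 53.2/6.460 = 8.235 years.
Leg 4: γ = 1/√(1 − 0.4597²) = 1/√0.7887 = 1.126; τ_4 = 16.4/1.126 = 14.56 years.
Total: 6.851 + 32.60 + 8.235 + 14.56 years.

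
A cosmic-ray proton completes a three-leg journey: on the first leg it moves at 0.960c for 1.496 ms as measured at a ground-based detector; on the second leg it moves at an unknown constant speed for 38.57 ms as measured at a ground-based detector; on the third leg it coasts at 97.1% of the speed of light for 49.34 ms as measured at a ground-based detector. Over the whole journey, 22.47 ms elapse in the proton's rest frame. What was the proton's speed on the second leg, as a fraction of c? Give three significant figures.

Leg 1: γ = 1/√(1 − 0.960²) = 25/7 ≈ 3.571; τ_1 = 1.496/3.571 = 0.4189 ms.
Leg 2: speed unknown; τ_2 = 38.57/γ_2.
Leg 3: β = 0.971; γ = 1/√(1 − 0.971²) = 1/√0.05716 = 4.183; τ_3 = 49.34/4.183 = 11.80 ms.
Total proper time: 0.4189 + τ_2 + 11.80 = 22.47, so τ_2 = 22.47 − 12.22 = 10.25 ms.
γ_2 = 38.57/10.25 = 3.761; β = √(1 − 1/γ²) = √0.9293.

β = 0.964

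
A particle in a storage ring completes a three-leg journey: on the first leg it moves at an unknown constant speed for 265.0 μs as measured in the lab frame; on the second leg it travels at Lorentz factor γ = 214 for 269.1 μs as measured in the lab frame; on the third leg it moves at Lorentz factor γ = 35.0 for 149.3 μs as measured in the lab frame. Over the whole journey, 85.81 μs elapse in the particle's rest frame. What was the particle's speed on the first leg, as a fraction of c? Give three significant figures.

Leg 1: speed unknown; τ_1 = 265.0/γ_1.
Leg 2: γ = 214; τ_2 = 269.1/214.0 = 1.257 μs.
Leg 3: γ = 35.0; τ_3 = 149.3/35.00 = 4.266 μs.
Total proper time: τ_1 + 1.257 + 4.266 = 85.81, so τ_1 = 85.81 − 5.523 = 80.29 μs.
γ_1 = 265.0/80.29 = 3.301; β = √(1 − 1/γ²) = √0.9082.

β = 0.953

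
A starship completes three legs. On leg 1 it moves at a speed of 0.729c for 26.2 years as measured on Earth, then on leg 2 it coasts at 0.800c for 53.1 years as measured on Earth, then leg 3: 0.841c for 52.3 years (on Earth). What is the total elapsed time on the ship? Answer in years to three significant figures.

Leg 1: γ = 1/√(1 − 0.729²) = 1/√0.4686 = 1.461; τ_1 = 26.2/1.461 = 17.93 years.
Leg 2: γ = 1/√(1 − 0.800²) = 5/3 ≈ 1.667; τ_2 = 53.1/1.667 = 31.86 years.
Leg 3: γ = 1/√(1 − 0.841²) = 1/√0.2927 = 1.848; τ_3 = 52.3/1.848 = 28.30 years.
Total: 17.93 + 31.86 + 28.30 years.

τ = 78.1 years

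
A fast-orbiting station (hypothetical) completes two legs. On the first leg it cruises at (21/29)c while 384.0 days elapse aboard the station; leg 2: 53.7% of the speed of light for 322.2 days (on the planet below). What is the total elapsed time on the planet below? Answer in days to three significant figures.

Δt = 879 days

Leg 1: γ = 1/√(1 − (21/29)²) = 29/20 = 1.450; Δt_1 = 1.450 × 384.0 = 556.8 days.
Leg 2: 322.2 days is already measured on the planet below.
Total: 556.8 + 322.2 days.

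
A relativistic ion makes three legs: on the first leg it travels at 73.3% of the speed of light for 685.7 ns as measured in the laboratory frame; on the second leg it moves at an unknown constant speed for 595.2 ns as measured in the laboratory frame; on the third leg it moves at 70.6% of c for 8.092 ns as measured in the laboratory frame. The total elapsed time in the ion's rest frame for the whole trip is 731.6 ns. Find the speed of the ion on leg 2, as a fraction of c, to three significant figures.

Leg 1: β = 0.733; γ = 1/√(1 − 0.733²) = 1/√0.4627 = 1.470; τ_1 = 685.7/1.470 = 466.4 ns.
Leg 2: speed unknown; τ_2 = 595.2/γ_2.
Leg 3: β = 0.706; γ = 1/√(1 − 0.706²) = 1/√0.5016 = 1.412; τ_3 = 8.092/1.412 = 5.731 ns.
Total proper time: 466.4 + τ_2 + 5.731 = 731.6, so τ_2 = 731.6 − 472.2 = 259.4 ns.
γ_2 = 595.2/259.4 = 2.294; β = √(1 − 1/γ²) = √0.8100.

β = 0.900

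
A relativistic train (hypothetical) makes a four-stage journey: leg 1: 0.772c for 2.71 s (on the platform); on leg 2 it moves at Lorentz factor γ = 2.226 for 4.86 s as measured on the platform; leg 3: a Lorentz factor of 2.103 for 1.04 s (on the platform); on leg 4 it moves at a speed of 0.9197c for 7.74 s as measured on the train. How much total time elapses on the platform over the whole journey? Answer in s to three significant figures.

Leg 1: 2.71 s is already measured on the platform.
Leg 2: 4.86 s is already measured on the platform.
Leg 3: 1.04 s is already measured on the platform.
Leg 4: γ = 1/√(1 − 0.9197²) = 1/√0.1542 = 2.547; Δt_4 = 2.547 × 7.74 = 19.71 s.
Total: 2.710 + 4.860 + 1.040 + 19.71 s.

Δt = 28.3 s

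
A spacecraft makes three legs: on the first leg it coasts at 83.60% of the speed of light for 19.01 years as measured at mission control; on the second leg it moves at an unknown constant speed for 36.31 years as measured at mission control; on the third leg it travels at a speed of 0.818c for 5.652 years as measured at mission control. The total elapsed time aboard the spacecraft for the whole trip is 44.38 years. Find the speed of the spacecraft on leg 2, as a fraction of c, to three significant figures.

Leg 1: β = 0.8360; γ = 1/√(1 − 0.8360²) = 1/√0.3011 = 1.822; τ_1 = 19.01/1.822 = 10.43 years.
Leg 2: speed unknown; τ_2 = 36.31/γ_2.
Leg 3: γ = 1/√(1 − 0.818²) = 1/√0.3309 = 1.738; τ_3 = 5.652/1.738 = 3.251 years.
Total proper time: 10.43 + τ_2 + 3.251 = 44.38, so τ_2 = 44.38 − 13.68 = 30.70 years.
γ_2 = 36.31/30.70 = 1.183; β = √(1 − 1/γ²) = √0.2853.

β = 0.534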